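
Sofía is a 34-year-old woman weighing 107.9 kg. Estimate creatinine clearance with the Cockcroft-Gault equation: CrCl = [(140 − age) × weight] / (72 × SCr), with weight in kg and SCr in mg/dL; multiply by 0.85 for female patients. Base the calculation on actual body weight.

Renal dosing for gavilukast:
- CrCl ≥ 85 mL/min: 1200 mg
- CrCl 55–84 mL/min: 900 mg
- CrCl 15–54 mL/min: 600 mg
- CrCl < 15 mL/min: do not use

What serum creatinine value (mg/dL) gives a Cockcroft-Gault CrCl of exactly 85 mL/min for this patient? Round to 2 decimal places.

1.59 mg/dL

Standard dose requires CrCl ≥ 85 mL/min.
Set (140 − 34) × 107.9 × 0.85 / (72 × SCr) = 85
SCr = (140 − 34) × 107.9 × 0.85 / (72 × 85) = 1.589 mg/dL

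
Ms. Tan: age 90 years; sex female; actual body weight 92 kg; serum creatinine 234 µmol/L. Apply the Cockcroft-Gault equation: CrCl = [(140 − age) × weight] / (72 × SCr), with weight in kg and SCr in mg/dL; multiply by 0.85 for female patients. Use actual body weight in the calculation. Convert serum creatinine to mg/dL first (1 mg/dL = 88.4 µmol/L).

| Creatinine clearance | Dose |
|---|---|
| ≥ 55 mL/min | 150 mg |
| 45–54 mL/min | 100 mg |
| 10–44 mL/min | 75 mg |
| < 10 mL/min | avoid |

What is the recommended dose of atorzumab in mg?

SCr = 234 / 88.4 = 2.647 mg/dL
CrCl = (140 − 90) × 92 / (72 × 2.647) × 0.85 = 4600.0 / 190.58 × 0.85 ≈ 20.5 mL/min
CrCl ≈ 21 mL/min → bracket 10–44 mL/min.
Dose for this bracket: 75 mg.

75 mg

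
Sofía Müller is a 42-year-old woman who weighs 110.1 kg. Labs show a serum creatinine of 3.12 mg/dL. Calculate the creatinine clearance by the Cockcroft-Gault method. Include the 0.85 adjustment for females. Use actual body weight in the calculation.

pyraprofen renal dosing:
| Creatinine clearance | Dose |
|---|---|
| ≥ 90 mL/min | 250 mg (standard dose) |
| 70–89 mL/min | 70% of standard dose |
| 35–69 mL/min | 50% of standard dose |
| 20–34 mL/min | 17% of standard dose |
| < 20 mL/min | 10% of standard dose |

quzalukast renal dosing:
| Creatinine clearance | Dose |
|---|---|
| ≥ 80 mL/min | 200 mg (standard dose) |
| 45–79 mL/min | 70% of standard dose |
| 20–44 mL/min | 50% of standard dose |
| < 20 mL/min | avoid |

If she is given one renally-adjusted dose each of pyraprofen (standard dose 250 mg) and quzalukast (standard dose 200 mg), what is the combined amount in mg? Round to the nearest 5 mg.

225 mg

CrCl = (140 − 42) × 110.1 / (72 × 3.12) × 0.85 = 10789.8 / 224.64 × 0.85 ≈ 40.8 mL/min
CrCl ≈ 41 mL/min.
pyraprofen: 35–69 mL/min → 50% of 250 mg = 125 mg.
quzalukast: 20–44 mL/min → 50% of 200 mg = 100 mg.
Total = 125 + 100 = 225 mg.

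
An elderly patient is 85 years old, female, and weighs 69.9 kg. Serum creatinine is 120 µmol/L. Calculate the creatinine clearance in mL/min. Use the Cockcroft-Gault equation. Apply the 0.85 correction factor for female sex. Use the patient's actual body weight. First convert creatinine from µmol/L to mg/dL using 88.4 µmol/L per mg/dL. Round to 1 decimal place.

33.4 mL/min

SCr = 120 / 88.4 = 1.357 mg/dL
CrCl = (140 − 85) × 69.9 / (72 × 1.357) × 0.85 = 3844.5 / 97.70 × 0.85 ≈ 33.4 mL/min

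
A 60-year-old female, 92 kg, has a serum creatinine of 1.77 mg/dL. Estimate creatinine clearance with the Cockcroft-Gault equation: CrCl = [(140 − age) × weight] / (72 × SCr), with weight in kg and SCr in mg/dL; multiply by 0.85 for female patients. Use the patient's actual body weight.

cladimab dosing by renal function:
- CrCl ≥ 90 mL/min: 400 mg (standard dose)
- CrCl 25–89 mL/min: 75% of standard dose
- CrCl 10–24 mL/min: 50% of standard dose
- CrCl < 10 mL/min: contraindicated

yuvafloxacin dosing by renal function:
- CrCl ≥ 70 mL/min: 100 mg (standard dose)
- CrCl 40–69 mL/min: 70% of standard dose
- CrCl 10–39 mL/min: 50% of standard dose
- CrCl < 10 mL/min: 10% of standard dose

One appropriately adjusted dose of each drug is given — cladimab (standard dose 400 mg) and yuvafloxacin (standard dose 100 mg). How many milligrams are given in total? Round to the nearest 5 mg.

CrCl = (140 − 60) × 92 / (72 × 1.77) × 0.85 = 7360.0 / 127.44 × 0.85 ≈ 49.1 mL/min
CrCl ≈ 49 mL/min.
cladimab: 25–89 mL/min → 75% of 400 mg = 300 mg.
yuvafloxacin: 40–69 mL/min → 70% of 100 mg = 70 mg.
Total = 300 + 70 = 370 mg.

370 mg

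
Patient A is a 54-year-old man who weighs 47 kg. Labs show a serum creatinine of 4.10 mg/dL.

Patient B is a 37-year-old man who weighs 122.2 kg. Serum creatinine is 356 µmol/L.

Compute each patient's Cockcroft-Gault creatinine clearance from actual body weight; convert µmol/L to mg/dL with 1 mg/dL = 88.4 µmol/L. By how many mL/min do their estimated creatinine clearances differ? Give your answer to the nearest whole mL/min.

30 mL/min

Patient A: CrCl = (140 − 54) × 47 / (72 × 4.1) = 4042.0 / 295.20 ≈ 13.7 mL/min
Patient B: SCr = 356 / 88.4 = 4.027 mg/dL
Patient B: CrCl = (140 − 37) × 122.2 / (72 × 4.027) = 12586.6 / 289.94 ≈ 43.4 mL/min
|13.7 − 43.4| = 29.7 mL/min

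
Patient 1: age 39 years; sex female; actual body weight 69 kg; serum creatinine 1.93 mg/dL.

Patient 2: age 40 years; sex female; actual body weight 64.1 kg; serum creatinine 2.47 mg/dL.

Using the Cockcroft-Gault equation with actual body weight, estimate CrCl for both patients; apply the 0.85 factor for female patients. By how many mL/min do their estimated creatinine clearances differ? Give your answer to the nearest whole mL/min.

Patient 1: CrCl = (140 − 39) × 69 / (72 × 1.93) × 0.85 = 6969.0 / 138.96 × 0.85 ≈ 42.6 mL/min
Patient 2: CrCl = (140 − 40) × 64.1 / (72 × 2.47) × 0.85 = 6410.0 / 177.84 × 0.85 ≈ 30.6 mL/min
|42.6 − 30.6| = 12.0 mL/min

12 mL/min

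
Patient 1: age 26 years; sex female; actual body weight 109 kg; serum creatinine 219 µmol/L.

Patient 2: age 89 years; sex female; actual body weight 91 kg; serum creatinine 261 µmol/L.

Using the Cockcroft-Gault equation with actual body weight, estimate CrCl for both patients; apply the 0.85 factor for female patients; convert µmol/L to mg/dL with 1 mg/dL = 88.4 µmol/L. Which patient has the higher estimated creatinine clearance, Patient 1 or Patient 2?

Patient 1

Patient 1: SCr = 219 / 88.4 = 2.477 mg/dL
Patient 1: CrCl = (140 − 26) × 109 / (72 × 2.477) × 0.85 = 12426.0 / 178.34 × 0.85 ≈ 59.2 mL/min
Patient 2: SCr = 261 / 88.4 = 2.952 mg/dL
Patient 2: CrCl = (140 − 89) × 91 / (72 × 2.952) × 0.85 = 4641.0 / 212.54 × 0.85 ≈ 18.6 mL/min
59.2 vs 18.6 mL/min → Patient 1 is higher.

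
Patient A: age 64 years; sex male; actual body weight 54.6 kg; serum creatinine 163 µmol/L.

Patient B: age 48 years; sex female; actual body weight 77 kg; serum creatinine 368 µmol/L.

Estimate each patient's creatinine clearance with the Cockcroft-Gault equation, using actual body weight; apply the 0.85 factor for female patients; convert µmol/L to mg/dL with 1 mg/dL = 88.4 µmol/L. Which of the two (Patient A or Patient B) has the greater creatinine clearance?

Patient A: SCr = 163 / 88.4 = 1.844 mg/dL
Patient A: CrCl = (140 − 64) × 54.6 / (72 × 1.844) = 4149.6 / 132.77 ≈ 31.3 mL/min
Patient B: SCr = 368 / 88.4 = 4.163 mg/dL
Patient B: CrCl = (140 − 48) × 77 / (72 × 4.163) × 0.85 = 7084.0 / 299.74 × 0.85 ≈ 20.1 mL/min
31.3 vs 20.1 mL/min → Patient A is higher.

Patient A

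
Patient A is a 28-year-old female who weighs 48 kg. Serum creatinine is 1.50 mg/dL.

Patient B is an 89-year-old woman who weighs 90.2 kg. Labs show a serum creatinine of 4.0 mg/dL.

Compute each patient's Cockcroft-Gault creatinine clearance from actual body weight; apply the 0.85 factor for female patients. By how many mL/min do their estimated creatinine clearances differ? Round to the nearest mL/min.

29 mL/min

Patient A: CrCl = (140 − 28) × 48 / (72 × 1.5) × 0.85 = 5376.0 / 108.00 × 0.85 ≈ 42.3 mL/min
Patient B: CrCl = (140 − 89) × 90.2 / (72 × 4) × 0.85 = 4600.2 / 288.00 × 0.85 ≈ 13.6 mL/min
|42.3 − 13.6| = 28.7 mL/min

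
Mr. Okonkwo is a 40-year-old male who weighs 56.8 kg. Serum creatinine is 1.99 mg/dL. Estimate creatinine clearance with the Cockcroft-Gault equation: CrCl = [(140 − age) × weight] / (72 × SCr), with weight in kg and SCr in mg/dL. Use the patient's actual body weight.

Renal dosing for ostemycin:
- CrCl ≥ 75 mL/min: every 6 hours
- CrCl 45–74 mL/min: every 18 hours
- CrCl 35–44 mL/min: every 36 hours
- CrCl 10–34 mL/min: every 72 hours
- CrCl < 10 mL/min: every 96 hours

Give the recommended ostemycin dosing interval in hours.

every 36 hours

CrCl = (140 − 40) × 56.8 / (72 × 1.99) = 5680.0 / 143.28 ≈ 39.6 mL/min
CrCl ≈ 40 mL/min → bracket 35–44 mL/min → every 36 hours.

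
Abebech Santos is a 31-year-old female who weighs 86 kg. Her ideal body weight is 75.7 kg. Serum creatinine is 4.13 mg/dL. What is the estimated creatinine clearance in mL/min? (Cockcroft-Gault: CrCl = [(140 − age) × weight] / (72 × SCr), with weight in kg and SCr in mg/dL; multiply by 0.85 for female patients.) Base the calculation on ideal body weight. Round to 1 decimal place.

CrCl = (140 − 31) × 75.7 / (72 × 4.13) × 0.85 = 8251.3 / 297.36 × 0.85 ≈ 23.6 mL/min

23.6 mL/min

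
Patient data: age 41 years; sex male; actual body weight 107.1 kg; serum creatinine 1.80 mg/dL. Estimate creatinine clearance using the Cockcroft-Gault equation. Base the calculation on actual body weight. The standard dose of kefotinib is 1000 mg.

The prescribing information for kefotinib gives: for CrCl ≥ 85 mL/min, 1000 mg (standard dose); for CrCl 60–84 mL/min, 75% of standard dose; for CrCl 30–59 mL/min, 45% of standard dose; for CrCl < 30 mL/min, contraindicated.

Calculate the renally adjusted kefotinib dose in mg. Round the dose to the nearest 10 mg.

750 mg

CrCl = (140 − 41) × 107.1 / (72 × 1.8) = 10602.9 / 129.60 ≈ 81.8 mL/min
CrCl ≈ 82 mL/min → bracket 60–84 mL/min.
75% of 1000 mg = 750 mg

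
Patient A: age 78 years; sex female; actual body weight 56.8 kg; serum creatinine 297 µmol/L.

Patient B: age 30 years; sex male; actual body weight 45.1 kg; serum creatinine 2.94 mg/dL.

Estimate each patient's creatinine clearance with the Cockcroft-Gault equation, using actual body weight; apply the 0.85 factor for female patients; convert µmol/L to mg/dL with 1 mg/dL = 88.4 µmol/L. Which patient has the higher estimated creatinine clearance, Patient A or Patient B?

Patient A: SCr = 297 / 88.4 = 3.36 mg/dL
Patient A: CrCl = (140 − 78) × 56.8 / (72 × 3.36) × 0.85 = 3521.6 / 241.92 × 0.85 ≈ 12.4 mL/min
Patient B: CrCl = (140 − 30) × 45.1 / (72 × 2.94) = 4961.0 / 211.68 ≈ 23.4 mL/min
12.4 vs 23.4 mL/min → Patient B is higher.

Patient B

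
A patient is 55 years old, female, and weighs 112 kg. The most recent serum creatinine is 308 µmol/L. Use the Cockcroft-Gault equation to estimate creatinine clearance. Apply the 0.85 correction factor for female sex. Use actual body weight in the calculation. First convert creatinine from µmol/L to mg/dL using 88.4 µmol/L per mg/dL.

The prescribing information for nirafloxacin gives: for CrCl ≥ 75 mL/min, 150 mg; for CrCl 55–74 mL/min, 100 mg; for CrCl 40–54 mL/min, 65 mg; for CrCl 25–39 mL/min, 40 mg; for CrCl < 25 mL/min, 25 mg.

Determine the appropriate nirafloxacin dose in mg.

40 mg

SCr = 308 / 88.4 = 3.484 mg/dL
CrCl = (140 − 55) × 112 / (72 × 3.484) × 0.85 = 9520.0 / 250.85 × 0.85 ≈ 32.3 mL/min
CrCl ≈ 32 mL/min → bracket 25–39 mL/min.
Dose for this bracket: 40 mg.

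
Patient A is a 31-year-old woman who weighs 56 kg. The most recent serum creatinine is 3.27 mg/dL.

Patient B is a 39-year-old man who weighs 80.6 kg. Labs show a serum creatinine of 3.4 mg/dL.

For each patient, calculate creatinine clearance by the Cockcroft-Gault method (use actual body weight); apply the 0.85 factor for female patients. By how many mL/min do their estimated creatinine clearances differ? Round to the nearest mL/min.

Patient A: CrCl = (140 − 31) × 56 / (72 × 3.27) × 0.85 = 6104.0 / 235.44 × 0.85 ≈ 22.0 mL/min
Patient B: CrCl = (140 − 39) × 80.6 / (72 × 3.4) = 8140.6 / 244.80 ≈ 33.3 mL/min
|22.0 − 33.3| = 11.3 mL/min

11 mL/min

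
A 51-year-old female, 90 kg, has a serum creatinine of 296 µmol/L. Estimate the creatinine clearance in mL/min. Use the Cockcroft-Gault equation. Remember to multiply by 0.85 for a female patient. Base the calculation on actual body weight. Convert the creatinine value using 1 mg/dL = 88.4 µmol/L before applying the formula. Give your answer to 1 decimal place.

28.2 mL/min

SCr = 296 / 88.4 = 3.348 mg/dL
CrCl = (140 − 51) × 90 / (72 × 3.348) × 0.85 = 8010.0 / 241.06 × 0.85 ≈ 28.2 mL/min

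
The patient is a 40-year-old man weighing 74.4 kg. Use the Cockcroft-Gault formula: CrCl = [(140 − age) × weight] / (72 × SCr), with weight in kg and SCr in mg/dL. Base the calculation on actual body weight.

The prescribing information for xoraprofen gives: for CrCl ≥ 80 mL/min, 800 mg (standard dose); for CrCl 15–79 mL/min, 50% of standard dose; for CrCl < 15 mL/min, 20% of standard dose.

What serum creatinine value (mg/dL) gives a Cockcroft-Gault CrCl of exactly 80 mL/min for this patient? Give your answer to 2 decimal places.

Standard dose requires CrCl ≥ 80 mL/min.
Set (140 − 40) × 74.4 / (72 × SCr) = 80
SCr = (140 − 40) × 74.4 / (72 × 80) = 1.292 mg/dL

1.29 mg/dL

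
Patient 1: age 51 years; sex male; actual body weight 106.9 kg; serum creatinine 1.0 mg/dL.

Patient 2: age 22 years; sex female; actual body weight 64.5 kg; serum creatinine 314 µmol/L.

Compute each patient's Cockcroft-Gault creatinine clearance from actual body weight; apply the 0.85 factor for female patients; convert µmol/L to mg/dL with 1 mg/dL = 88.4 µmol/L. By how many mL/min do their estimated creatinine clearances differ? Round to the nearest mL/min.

107 mL/min

Patient 1: CrCl = (140 − 51) × 106.9 / (72 × 1) = 9514.1 / 72.00 ≈ 132.1 mL/min
Patient 2: SCr = 314 / 88.4 = 3.552 mg/dL
Patient 2: CrCl = (140 − 22) × 64.5 / (72 × 3.552) × 0.85 = 7611.0 / 255.74 × 0.85 ≈ 25.3 mL/min
|132.1 − 25.3| = 106.8 mL/min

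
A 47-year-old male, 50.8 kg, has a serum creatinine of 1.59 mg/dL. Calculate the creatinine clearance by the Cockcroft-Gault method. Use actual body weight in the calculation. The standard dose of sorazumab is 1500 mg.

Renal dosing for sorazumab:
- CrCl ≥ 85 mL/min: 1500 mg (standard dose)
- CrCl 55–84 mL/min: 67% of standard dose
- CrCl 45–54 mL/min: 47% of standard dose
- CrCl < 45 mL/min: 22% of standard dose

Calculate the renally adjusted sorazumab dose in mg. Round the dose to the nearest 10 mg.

330 mg

CrCl = (140 − 47) × 50.8 / (72 × 1.59) = 4724.4 / 114.48 ≈ 41.3 mL/min
CrCl ≈ 41 mL/min → bracket < 45 mL/min.
22% of 1500 mg = 330 mg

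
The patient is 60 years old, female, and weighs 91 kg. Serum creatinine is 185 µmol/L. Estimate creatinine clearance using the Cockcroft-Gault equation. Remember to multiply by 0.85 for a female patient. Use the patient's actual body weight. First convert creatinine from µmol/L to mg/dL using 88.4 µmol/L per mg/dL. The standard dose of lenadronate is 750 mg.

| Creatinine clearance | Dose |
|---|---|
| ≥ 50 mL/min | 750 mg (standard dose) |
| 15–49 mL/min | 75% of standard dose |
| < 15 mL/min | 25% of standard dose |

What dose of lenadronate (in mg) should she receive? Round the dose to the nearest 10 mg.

SCr = 185 / 88.4 = 2.093 mg/dL
CrCl = (140 − 60) × 91 / (72 × 2.093) × 0.85 = 7280.0 / 150.70 × 0.85 ≈ 41.1 mL/min
CrCl ≈ 41 mL/min → bracket 15–49 mL/min.
75% of 750 mg = 562.5 mg → 560 mg

560 mg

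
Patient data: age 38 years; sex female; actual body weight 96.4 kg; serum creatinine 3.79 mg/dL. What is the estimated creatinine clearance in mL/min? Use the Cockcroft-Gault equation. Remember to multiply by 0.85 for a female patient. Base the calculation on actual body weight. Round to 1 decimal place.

30.6 mL/min

CrCl = (140 − 38) × 96.4 / (72 × 3.79) × 0.85 = 9832.8 / 272.88 × 0.85 ≈ 30.6 mL/min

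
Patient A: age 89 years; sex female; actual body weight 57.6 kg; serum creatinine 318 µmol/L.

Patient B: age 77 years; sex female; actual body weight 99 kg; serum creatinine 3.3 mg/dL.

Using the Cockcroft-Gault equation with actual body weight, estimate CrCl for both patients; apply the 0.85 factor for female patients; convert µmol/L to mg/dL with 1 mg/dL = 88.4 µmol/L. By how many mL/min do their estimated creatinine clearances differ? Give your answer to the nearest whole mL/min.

13 mL/min

Patient A: SCr = 318 / 88.4 = 3.597 mg/dL
Patient A: CrCl = (140 − 89) × 57.6 / (72 × 3.597) × 0.85 = 2937.6 / 258.98 × 0.85 ≈ 9.6 mL/min
Patient B: CrCl = (140 − 77) × 99 / (72 × 3.3) × 0.85 = 6237.0 / 237.60 × 0.85 ≈ 22.3 mL/min
|9.6 − 22.3| = 12.7 mL/min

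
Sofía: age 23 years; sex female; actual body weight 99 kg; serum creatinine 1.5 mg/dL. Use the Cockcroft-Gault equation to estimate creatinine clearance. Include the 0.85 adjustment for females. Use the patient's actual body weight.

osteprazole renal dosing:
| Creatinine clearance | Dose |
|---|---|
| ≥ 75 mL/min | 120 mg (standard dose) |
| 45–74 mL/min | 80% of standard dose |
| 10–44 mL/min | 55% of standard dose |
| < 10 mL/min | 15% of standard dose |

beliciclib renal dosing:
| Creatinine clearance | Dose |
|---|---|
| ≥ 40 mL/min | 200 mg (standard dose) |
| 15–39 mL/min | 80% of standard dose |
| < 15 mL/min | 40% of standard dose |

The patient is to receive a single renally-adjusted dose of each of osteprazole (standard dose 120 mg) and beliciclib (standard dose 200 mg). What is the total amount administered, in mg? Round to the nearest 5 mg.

CrCl = (140 − 23) × 99 / (72 × 1.5) × 0.85 = 11583.0 / 108.00 × 0.85 ≈ 91.2 mL/min
CrCl ≈ 91 mL/min.
osteprazole: ≥ 75 mL/min → 100% of 120 mg = 120 mg.
beliciclib: ≥ 40 mL/min → 100% of 200 mg = 200 mg.
Total = 120 + 200 = 320 mg.

320 mg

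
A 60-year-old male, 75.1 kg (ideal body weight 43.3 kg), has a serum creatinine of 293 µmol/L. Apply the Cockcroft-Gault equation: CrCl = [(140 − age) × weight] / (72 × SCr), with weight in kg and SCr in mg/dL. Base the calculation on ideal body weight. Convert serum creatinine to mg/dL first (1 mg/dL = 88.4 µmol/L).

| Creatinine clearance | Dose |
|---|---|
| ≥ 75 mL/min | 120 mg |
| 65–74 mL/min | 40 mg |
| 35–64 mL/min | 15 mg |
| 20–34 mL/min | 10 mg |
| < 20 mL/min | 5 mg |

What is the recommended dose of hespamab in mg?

SCr = 293 / 88.4 = 3.314 mg/dL
CrCl = (140 − 60) × 43.3 / (72 × 3.314) = 3464.0 / 238.61 ≈ 14.5 mL/min
CrCl ≈ 15 mL/min → bracket < 20 mL/min.
Dose for this bracket: 5 mg.

5 mg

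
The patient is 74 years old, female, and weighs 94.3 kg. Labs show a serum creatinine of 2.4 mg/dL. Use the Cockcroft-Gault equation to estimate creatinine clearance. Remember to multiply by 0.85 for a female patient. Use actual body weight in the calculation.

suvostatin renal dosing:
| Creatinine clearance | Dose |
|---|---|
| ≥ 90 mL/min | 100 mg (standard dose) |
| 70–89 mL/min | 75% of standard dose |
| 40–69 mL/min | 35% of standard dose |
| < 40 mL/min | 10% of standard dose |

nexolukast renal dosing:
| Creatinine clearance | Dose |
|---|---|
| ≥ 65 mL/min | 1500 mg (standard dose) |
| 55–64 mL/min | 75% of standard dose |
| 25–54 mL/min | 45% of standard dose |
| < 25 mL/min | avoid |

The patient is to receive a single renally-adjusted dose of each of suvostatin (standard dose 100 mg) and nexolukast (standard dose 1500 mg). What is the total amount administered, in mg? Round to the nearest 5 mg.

CrCl = (140 − 74) × 94.3 / (72 × 2.4) × 0.85 = 6223.8 / 172.80 × 0.85 ≈ 30.6 mL/min
CrCl ≈ 31 mL/min.
suvostatin: < 40 mL/min → 10% of 100 mg = 10 mg.
nexolukast: 25–54 mL/min → 45% of 1500 mg = 675 mg.
Total = 10 + 675 = 685 mg.

685 mg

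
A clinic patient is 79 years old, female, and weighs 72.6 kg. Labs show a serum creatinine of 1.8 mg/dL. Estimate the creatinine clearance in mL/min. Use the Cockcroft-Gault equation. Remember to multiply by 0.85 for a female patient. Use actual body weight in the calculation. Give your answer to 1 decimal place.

29.0 mL/min

CrCl = (140 − 79) × 72.6 / (72 × 1.8) × 0.85 = 4428.6 / 129.60 × 0.85 ≈ 29.0 mL/min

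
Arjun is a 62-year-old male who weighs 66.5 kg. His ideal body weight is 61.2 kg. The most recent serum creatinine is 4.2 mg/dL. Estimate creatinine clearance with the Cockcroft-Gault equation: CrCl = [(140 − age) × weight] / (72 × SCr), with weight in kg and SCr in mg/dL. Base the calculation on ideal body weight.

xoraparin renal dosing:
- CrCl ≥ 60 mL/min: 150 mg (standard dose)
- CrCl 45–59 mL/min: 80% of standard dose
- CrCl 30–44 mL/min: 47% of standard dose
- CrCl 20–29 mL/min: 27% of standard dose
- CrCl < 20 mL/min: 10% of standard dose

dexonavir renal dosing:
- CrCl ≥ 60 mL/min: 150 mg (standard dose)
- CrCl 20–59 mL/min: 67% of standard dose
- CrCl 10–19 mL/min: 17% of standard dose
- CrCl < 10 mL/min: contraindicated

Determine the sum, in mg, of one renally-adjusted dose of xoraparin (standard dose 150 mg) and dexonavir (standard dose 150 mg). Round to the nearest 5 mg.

40 mg

CrCl = (140 − 62) × 61.2 / (72 × 4.2) = 4773.6 / 302.40 ≈ 15.8 mL/min
CrCl ≈ 16 mL/min.
xoraparin: < 20 mL/min → 10% of 150 mg = 15 mg.
dexonavir: 10–19 mL/min → 17% of 150 mg = 25.5 mg.
Total = 15 + 25.5 = 40.5 mg.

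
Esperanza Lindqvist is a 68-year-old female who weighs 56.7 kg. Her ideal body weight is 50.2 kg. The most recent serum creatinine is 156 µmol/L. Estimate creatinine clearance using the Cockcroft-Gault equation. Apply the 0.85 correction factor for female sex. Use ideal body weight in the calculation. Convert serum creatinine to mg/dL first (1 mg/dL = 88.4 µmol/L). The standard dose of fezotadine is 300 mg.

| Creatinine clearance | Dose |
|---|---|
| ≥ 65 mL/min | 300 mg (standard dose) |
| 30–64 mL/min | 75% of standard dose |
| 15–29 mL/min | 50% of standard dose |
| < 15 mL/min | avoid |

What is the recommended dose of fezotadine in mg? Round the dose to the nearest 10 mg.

150 mg

SCr = 156 / 88.4 = 1.765 mg/dL
CrCl = (140 − 68) × 50.2 / (72 × 1.765) × 0.85 = 3614.4 / 127.08 × 0.85 ≈ 24.2 mL/min
CrCl ≈ 24 mL/min → bracket 15–29 mL/min.
50% of 300 mg = 150 mg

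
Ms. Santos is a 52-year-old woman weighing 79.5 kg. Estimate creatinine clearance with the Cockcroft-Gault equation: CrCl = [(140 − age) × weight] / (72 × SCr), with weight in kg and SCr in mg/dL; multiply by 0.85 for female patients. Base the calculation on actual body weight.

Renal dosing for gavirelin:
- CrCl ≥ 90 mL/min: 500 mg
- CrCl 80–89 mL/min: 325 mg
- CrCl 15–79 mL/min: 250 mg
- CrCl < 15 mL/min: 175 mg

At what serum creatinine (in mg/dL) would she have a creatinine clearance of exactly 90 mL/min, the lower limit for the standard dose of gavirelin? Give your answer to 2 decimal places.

0.92 mg/dL

Standard dose requires CrCl ≥ 90 mL/min.
Set (140 − 52) × 79.5 × 0.85 / (72 × SCr) = 90
SCr = (140 − 52) × 79.5 × 0.85 / (72 × 90) = 0.918 mg/dL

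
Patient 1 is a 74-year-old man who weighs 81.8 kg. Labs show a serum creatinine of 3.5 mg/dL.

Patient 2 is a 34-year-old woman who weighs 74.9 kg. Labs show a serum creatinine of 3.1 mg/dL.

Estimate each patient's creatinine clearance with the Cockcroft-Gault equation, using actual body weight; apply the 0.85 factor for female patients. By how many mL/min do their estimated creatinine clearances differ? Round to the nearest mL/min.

9 mL/min

Patient 1: CrCl = (140 − 74) × 81.8 / (72 × 3.5) = 5398.8 / 252.00 ≈ 21.4 mL/min
Patient 2: CrCl = (140 − 34) × 74.9 / (72 × 3.1) × 0.85 = 7939.4 / 223.20 × 0.85 ≈ 30.2 mL/min
|21.4 − 30.2| = 8.8 mL/min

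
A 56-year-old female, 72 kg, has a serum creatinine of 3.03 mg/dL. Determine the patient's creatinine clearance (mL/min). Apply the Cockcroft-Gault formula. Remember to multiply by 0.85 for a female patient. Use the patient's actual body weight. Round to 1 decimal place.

CrCl = (140 − 56) × 72 / (72 × 3.03) × 0.85 = 6048.0 / 218.16 × 0.85 ≈ 23.6 mL/min

23.6 mL/min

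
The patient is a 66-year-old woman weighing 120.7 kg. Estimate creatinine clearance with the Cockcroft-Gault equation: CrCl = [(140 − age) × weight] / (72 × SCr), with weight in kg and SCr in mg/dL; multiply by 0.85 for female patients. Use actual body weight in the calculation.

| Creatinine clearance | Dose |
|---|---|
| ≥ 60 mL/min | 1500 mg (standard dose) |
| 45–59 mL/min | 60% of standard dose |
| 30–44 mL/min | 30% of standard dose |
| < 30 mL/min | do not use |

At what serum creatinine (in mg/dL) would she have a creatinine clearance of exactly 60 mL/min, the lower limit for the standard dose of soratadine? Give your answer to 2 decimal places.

Standard dose requires CrCl ≥ 60 mL/min.
Set (140 − 66) × 120.7 × 0.85 / (72 × SCr) = 60
SCr = (140 − 66) × 120.7 × 0.85 / (72 × 60) = 1.757 mg/dL

1.76 mg/dL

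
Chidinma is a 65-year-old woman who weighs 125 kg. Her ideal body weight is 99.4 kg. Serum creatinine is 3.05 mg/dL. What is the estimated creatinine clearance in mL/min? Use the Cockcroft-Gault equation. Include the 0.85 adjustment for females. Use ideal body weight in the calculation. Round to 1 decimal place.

28.9 mL/min

CrCl = (140 − 65) × 99.4 / (72 × 3.05) × 0.85 = 7455.0 / 219.60 × 0.85 ≈ 28.9 mL/min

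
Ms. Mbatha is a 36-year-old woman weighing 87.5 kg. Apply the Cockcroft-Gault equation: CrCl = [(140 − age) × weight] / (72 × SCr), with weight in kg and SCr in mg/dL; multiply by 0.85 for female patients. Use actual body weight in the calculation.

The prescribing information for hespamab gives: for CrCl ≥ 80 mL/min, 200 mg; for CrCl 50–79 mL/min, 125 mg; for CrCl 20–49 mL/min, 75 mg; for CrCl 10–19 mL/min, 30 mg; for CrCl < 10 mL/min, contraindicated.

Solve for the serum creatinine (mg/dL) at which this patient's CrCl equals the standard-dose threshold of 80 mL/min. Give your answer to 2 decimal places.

1.34 mg/dL

Standard dose requires CrCl ≥ 80 mL/min.
Set (140 − 36) × 87.5 × 0.85 / (72 × SCr) = 80
SCr = (140 − 36) × 87.5 × 0.85 / (72 × 80) = 1.343 mg/dL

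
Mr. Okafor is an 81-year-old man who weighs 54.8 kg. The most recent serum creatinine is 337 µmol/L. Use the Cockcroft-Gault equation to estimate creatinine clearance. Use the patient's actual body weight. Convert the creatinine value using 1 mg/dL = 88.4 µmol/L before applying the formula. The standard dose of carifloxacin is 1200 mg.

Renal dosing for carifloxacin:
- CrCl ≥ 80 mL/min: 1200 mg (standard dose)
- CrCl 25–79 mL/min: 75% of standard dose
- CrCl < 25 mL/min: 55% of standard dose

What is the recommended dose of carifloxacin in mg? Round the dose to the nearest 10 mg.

660 mg

SCr = 337 / 88.4 = 3.812 mg/dL
CrCl = (140 − 81) × 54.8 / (72 × 3.812) = 3233.2 / 274.46 ≈ 11.8 mL/min
CrCl ≈ 12 mL/min → bracket < 25 mL/min.
55% of 1200 mg = 660 mg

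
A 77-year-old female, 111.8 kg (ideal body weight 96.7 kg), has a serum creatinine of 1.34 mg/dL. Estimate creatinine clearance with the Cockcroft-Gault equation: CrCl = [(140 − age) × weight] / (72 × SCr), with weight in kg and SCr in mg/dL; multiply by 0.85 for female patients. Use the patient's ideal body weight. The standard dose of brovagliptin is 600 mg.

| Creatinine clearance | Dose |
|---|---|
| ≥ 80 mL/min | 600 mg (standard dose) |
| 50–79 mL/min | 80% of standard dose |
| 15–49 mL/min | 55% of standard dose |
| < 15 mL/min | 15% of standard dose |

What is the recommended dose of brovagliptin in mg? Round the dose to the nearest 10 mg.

CrCl = (140 − 77) × 96.7 / (72 × 1.34) × 0.85 = 6092.1 / 96.48 × 0.85 ≈ 53.7 mL/min
CrCl ≈ 54 mL/min → bracket 50–79 mL/min.
80% of 600 mg = 480 mg

480 mg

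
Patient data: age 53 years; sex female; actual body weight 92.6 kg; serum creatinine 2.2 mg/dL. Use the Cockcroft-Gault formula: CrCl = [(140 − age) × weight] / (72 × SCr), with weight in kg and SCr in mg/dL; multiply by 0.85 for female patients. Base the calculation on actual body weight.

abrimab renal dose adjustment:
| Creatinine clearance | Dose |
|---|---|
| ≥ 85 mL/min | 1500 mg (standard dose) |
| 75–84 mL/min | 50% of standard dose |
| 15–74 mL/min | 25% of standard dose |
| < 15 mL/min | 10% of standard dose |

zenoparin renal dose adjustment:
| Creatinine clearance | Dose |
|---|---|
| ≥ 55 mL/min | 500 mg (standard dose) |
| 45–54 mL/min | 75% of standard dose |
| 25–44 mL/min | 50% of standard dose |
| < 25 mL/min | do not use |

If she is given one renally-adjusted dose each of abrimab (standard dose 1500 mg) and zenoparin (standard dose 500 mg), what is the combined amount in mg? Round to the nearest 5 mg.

CrCl = (140 − 53) × 92.6 / (72 × 2.2) × 0.85 = 8056.2 / 158.40 × 0.85 ≈ 43.2 mL/min
CrCl ≈ 43 mL/min.
abrimab: 15–74 mL/min → 25% of 1500 mg = 375 mg.
zenoparin: 25–44 mL/min → 50% of 500 mg = 250 mg.
Total = 375 + 250 = 625 mg.

625 mg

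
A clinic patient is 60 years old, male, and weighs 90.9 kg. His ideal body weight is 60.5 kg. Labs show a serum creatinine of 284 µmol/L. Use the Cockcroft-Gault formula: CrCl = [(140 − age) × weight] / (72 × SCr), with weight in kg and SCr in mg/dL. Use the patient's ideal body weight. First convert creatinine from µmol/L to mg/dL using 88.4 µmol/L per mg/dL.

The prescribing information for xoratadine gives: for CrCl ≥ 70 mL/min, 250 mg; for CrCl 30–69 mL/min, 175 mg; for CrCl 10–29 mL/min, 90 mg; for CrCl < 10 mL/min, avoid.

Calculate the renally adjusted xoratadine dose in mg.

SCr = 284 / 88.4 = 3.213 mg/dL
CrCl = (140 − 60) × 60.5 / (72 × 3.213) = 4840.0 / 231.34 ≈ 20.9 mL/min
CrCl ≈ 21 mL/min → bracket 10–29 mL/min.
Dose for this bracket: 90 mg.

90 mg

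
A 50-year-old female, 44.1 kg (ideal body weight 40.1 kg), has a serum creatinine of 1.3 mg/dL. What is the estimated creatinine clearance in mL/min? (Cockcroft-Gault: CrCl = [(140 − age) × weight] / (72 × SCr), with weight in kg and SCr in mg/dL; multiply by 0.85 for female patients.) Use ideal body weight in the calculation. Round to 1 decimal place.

CrCl = (140 − 50) × 40.1 / (72 × 1.3) × 0.85 = 3609.0 / 93.60 × 0.85 ≈ 32.8 mL/min

32.8 mL/min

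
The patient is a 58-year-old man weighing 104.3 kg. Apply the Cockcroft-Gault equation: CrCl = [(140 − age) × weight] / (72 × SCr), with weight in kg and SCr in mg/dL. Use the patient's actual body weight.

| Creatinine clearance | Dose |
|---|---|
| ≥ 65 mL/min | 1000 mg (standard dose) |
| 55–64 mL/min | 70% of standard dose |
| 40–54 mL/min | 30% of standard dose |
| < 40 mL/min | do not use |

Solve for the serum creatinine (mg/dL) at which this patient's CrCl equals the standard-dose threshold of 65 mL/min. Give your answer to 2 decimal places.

Standard dose requires CrCl ≥ 65 mL/min.
Set (140 − 58) × 104.3 / (72 × SCr) = 65
SCr = (140 − 58) × 104.3 / (72 × 65) = 1.827 mg/dL

1.83 mg/dL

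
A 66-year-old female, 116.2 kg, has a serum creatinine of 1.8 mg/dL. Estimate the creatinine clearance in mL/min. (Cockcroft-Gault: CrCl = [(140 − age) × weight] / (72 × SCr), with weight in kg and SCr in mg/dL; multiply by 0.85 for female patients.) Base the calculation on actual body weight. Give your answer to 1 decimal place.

CrCl = (140 − 66) × 116.2 / (72 × 1.8) × 0.85 = 8598.8 / 129.60 × 0.85 ≈ 56.4 mL/min

56.4 mL/min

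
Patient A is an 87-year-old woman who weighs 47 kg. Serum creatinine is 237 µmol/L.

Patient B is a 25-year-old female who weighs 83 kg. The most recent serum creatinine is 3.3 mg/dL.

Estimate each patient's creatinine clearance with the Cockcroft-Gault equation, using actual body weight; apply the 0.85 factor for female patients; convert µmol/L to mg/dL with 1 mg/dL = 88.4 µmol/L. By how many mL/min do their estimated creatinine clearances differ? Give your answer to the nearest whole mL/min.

Patient A: SCr = 237 / 88.4 = 2.681 mg/dL
Patient A: CrCl = (140 − 87) × 47 / (72 × 2.681) × 0.85 = 2491.0 / 193.03 × 0.85 ≈ 11.0 mL/min
Patient B: CrCl = (140 − 25) × 83 / (72 × 3.3) × 0.85 = 9545.0 / 237.60 × 0.85 ≈ 34.1 mL/min
|11.0 − 34.1| = 23.1 mL/min

23 mL/min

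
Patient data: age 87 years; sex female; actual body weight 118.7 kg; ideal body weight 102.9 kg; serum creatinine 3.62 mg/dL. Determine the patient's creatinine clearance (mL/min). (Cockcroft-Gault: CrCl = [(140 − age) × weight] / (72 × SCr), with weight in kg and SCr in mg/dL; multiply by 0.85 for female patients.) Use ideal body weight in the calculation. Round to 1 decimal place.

17.8 mL/min

CrCl = (140 − 87) × 102.9 / (72 × 3.62) × 0.85 = 5453.7 / 260.64 × 0.85 ≈ 17.8 mL/min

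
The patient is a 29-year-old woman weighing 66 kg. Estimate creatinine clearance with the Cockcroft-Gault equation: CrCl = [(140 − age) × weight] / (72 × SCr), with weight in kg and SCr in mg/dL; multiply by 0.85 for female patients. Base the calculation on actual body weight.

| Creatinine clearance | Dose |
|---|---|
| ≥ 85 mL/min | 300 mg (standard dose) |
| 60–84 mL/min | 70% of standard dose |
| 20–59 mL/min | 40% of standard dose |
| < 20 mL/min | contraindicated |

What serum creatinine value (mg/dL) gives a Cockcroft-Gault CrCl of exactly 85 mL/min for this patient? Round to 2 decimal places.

1.02 mg/dL

Standard dose requires CrCl ≥ 85 mL/min.
Set (140 − 29) × 66 × 0.85 / (72 × SCr) = 85
SCr = (140 − 29) × 66 × 0.85 / (72 × 85) = 1.017 mg/dL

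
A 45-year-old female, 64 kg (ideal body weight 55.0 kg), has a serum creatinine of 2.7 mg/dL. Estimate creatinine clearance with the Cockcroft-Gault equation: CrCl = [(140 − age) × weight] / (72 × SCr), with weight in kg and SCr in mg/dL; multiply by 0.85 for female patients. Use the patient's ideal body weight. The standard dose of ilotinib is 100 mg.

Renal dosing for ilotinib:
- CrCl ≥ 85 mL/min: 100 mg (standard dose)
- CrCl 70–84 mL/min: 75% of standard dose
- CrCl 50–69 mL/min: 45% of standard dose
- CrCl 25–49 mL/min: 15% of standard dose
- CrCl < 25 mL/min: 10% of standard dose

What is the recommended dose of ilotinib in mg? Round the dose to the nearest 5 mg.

CrCl = (140 − 45) × 55 / (72 × 2.7) × 0.85 = 5225.0 / 194.40 × 0.85 ≈ 22.8 mL/min
CrCl ≈ 23 mL/min → bracket < 25 mL/min.
10% of 100 mg = 10 mg

10 mg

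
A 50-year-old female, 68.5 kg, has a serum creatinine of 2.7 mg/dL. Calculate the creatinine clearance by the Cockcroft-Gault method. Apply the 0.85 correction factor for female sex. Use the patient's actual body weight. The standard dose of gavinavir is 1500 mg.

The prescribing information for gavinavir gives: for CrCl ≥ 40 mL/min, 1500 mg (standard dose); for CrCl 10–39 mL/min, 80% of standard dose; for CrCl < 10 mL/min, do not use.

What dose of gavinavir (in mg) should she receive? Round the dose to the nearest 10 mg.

1200 mg

CrCl = (140 − 50) × 68.5 / (72 × 2.7) × 0.85 = 6165.0 / 194.40 × 0.85 ≈ 27.0 mL/min
CrCl ≈ 27 mL/min → bracket 10–39 mL/min.
80% of 1500 mg = 1200 mg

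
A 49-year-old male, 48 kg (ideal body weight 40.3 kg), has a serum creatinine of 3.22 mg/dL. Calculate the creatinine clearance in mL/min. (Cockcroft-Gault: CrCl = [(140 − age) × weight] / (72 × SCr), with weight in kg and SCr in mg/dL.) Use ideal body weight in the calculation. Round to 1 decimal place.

CrCl = (140 − 49) × 40.3 / (72 × 3.22) = 3667.3 / 231.84 ≈ 15.8 mL/min

15.8 mL/min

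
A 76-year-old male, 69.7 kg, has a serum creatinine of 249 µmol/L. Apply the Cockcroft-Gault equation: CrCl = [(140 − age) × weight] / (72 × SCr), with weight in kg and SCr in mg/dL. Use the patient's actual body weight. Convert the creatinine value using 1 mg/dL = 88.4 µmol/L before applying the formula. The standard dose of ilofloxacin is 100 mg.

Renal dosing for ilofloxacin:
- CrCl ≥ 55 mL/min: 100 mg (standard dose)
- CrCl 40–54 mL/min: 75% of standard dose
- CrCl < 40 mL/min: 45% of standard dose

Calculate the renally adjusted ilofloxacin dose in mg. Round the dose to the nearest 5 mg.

SCr = 249 / 88.4 = 2.817 mg/dL
CrCl = (140 − 76) × 69.7 / (72 × 2.817) = 4460.8 / 202.82 ≈ 22.0 mL/min
CrCl ≈ 22 mL/min → bracket < 40 mL/min.
45% of 100 mg = 45 mg

45 mg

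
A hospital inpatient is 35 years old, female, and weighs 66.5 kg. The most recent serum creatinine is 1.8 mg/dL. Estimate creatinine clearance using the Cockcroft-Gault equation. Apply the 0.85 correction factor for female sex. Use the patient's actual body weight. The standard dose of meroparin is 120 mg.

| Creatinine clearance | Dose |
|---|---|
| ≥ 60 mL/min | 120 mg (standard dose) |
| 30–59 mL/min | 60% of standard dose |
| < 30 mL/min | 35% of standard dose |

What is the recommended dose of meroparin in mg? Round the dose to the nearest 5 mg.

CrCl = (140 − 35) × 66.5 / (72 × 1.8) × 0.85 = 6982.5 / 129.60 × 0.85 ≈ 45.8 mL/min
CrCl ≈ 46 mL/min → bracket 30–59 mL/min.
60% of 120 mg = 72 mg → 70 mg

70 mg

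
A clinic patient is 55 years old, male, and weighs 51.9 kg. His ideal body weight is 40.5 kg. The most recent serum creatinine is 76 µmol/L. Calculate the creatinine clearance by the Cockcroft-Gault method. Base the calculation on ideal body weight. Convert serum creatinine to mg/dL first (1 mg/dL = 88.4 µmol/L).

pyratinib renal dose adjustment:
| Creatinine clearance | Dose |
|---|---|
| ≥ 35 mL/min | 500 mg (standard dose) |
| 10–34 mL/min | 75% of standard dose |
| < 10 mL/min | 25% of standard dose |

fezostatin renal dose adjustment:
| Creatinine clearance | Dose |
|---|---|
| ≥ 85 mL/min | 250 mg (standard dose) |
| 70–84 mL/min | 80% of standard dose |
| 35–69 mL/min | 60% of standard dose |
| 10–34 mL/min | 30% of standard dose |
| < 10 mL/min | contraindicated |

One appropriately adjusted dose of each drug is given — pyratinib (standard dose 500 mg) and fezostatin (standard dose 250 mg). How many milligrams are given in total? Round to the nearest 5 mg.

SCr = 76 / 88.4 = 0.86 mg/dL
CrCl = (140 − 55) × 40.5 / (72 × 0.86) = 3442.5 / 61.92 ≈ 55.6 mL/min
CrCl ≈ 56 mL/min.
pyratinib: ≥ 35 mL/min → 100% of 500 mg = 500 mg.
fezostatin: 35–69 mL/min → 60% of 250 mg = 150 mg.
Total = 500 + 150 = 650 mg.

650 mg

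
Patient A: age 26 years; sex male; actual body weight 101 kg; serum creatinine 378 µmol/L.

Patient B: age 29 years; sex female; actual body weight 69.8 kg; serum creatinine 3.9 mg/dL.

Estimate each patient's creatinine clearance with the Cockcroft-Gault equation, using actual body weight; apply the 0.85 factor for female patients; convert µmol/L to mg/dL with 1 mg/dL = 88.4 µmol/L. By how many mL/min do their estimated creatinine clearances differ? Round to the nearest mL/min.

14 mL/min

Patient A: SCr = 378 / 88.4 = 4.276 mg/dL
Patient A: CrCl = (140 − 26) × 101 / (72 × 4.276) = 11514.0 / 307.87 ≈ 37.4 mL/min
Patient B: CrCl = (140 − 29) × 69.8 / (72 × 3.9) × 0.85 = 7747.8 / 280.80 × 0.85 ≈ 23.5 mL/min
|37.4 − 23.5| = 13.9 mL/min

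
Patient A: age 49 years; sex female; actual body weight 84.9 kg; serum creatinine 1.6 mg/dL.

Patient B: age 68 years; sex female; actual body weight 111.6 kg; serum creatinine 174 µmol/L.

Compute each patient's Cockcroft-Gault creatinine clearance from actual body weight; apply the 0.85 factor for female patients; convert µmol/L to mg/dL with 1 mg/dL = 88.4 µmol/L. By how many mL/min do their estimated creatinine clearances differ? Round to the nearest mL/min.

9 mL/min

Patient A: CrCl = (140 − 49) × 84.9 / (72 × 1.6) × 0.85 = 7725.9 / 115.20 × 0.85 ≈ 57.0 mL/min
Patient B: SCr = 174 / 88.4 = 1.968 mg/dL
Patient B: CrCl = (140 − 68) × 111.6 / (72 × 1.968) × 0.85 = 8035.2 / 141.70 × 0.85 ≈ 48.2 mL/min
|57.0 − 48.2| = 8.8 mL/min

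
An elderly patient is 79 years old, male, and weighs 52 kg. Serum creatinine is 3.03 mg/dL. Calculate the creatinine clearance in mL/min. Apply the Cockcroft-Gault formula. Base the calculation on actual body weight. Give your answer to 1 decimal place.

CrCl = (140 − 79) × 52 / (72 × 3.03) = 3172.0 / 218.16 ≈ 14.5 mL/min

14.5 mL/min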